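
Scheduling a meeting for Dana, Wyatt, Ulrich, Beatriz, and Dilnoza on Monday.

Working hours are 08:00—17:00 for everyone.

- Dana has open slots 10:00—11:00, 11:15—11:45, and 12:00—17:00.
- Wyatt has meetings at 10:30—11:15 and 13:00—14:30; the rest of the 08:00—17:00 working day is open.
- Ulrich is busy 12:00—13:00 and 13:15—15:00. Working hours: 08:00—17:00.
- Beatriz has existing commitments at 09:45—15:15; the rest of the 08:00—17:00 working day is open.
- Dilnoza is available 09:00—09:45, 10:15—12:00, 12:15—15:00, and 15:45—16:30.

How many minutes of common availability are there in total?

45 minutes

Wyatt free within 08:00–17:00: 08:00–10:30, 11:15–13:00, 14:30–17:00.
Ulrich free within 08:00–17:00: 08:00–12:00, 13:00–13:15, 15:00–17:00.
Beatriz free within 08:00–17:00: 08:00–09:45, 15:15–17:00.
Dana ∩ Wyatt: 10:00–10:30, 11:15–11:45, 12:00–13:00, 14:30–17:00.
Dana ∩ Wyatt ∩ Ulrich: 10:00–10:30, 11:15–11:45, 15:00–17:00.
Dana ∩ Wyatt ∩ Ulrich ∩ Beatriz: 15:15–17:00.
Dana ∩ Wyatt ∩ Ulrich ∩ Beatriz ∩ Dilnoza: 15:45–16:30.
Total common minutes: 45.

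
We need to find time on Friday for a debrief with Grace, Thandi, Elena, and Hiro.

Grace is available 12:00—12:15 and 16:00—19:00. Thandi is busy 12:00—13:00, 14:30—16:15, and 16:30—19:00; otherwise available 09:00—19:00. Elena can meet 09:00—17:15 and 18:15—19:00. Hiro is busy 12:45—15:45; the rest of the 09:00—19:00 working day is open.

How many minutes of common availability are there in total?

Thandi free within 09:00–19:00: 09:00–12:00, 13:00–14:30, 16:15–16:30.
Hiro free within 09:00–19:00: 09:00–12:45, 15:45–19:00.
Grace ∩ Thandi: 16:15–16:30.
Grace ∩ Thandi ∩ Elena: 16:15–16:30.
Grace ∩ Thandi ∩ Elena ∩ Hiro: 16:15–16:30.
Total common minutes: 15.

15 minutes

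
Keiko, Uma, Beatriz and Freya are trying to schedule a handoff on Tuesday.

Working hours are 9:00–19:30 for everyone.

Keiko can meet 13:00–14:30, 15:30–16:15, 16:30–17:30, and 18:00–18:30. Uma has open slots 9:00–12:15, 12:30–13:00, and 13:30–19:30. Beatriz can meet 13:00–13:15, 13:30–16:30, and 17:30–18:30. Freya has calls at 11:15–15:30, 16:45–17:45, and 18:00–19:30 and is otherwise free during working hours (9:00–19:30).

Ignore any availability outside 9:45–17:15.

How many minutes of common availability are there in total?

Freya free within 09:00–19:30: 09:00–11:15, 15:30–16:45, 17:45–18:00.
Keiko ∩ Uma: 13:30–14:30, 15:30–16:15, 16:30–17:30, 18:00–18:30.
Keiko ∩ Uma ∩ Beatriz: 13:30–14:30, 15:30–16:15, 18:00–18:30.
Keiko ∩ Uma ∩ Beatriz ∩ Freya: 15:30–16:15.
Restricted to 09:45–17:15: 15:30–16:15.
Total common minutes: 45.

45 minutes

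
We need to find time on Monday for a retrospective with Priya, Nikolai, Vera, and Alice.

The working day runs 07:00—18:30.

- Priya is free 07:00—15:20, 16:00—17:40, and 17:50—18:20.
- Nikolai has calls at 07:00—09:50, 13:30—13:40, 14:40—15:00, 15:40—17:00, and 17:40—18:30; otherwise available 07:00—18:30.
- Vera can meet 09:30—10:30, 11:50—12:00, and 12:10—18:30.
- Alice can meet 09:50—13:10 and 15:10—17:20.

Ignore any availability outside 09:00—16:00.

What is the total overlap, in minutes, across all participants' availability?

120 minutes

Nikolai free within 07:00–18:30: 09:50–13:30, 13:40–14:40, 15:00–15:40, 17:00–17:40.
Priya ∩ Nikolai: 09:50–13:30, 13:40–14:40, 15:00–15:20, 17:00–17:40.
Priya ∩ Nikolai ∩ Vera: 09:50–10:30, 11:50–12:00, 12:10–13:30, 13:40–14:40, 15:00–15:20, 17:00–17:40.
Priya ∩ Nikolai ∩ Vera ∩ Alice: 09:50–10:30, 11:50–12:00, 12:10–13:10, 15:10–15:20, 17:00–17:20.
Restricted to 09:00–16:00: 09:50–10:30, 11:50–12:00, 12:10–13:10, 15:10–15:20.
Total common minutes: 40 + 10 + 60 + 10 = 120.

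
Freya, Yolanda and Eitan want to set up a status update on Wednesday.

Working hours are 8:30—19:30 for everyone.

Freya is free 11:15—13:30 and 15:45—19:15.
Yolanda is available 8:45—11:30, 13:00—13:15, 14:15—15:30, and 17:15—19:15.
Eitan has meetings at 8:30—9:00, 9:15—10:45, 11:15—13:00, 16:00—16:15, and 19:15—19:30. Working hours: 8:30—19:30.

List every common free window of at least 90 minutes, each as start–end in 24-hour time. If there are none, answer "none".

Eitan free within 08:30–19:30: 09:00–09:15, 10:45–11:15, 13:00–16:00, 16:15–19:15.
Freya ∩ Yolanda: 11:15–11:30, 13:00–13:15, 17:15–19:15.
Freya ∩ Yolanda ∩ Eitan: 13:00–13:15, 17:15–19:15.
Windows ≥ 90 min: 17:15–19:15.

17:15–19:15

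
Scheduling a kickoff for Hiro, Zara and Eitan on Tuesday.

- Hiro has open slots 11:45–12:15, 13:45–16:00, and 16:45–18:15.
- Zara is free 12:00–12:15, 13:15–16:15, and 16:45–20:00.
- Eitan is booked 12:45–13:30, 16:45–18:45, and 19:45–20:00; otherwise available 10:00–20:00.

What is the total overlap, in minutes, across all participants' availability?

Eitan free within 10:00–20:00: 10:00–12:45, 13:30–16:45, 18:45–19:45.
Hiro ∩ Zara: 12:00–12:15, 13:45–16:00, 16:45–18:15.
Hiro ∩ Zara ∩ Eitan: 12:00–12:15, 13:45–16:00.
Total common minutes: 15 + 135 = 150.

150 minutes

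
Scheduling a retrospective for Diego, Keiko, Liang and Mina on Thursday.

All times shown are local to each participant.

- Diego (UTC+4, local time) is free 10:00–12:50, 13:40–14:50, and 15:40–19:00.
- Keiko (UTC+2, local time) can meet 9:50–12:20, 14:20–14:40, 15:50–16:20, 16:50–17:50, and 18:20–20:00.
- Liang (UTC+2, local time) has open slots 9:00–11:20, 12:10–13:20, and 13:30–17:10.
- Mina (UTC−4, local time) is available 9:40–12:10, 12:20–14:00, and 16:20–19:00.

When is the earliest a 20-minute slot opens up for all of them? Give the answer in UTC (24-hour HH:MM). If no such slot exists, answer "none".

Diego → UTC: 06:00–08:50, 09:40–10:50, 11:40–15:00.
Keiko → UTC: 07:50–10:20, 12:20–12:40, 13:50–14:20, 14:50–15:50, 16:20–18:00.
Liang → UTC: 07:00–09:20, 10:10–11:20, 11:30–15:10.
Mina → UTC: 13:40–16:10, 16:20–18:00, 20:20–23:00.
Diego ∩ Keiko: 07:50–08:50, 09:40–10:20, 12:20–12:40, 13:50–14:20, 14:50–15:00.
Diego ∩ Keiko ∩ Liang: 07:50–08:50, 10:10–10:20, 12:20–12:40, 13:50–14:20, 14:50–15:00.
Diego ∩ Keiko ∩ Liang ∩ Mina: 13:50–14:20, 14:50–15:00.
Windows ≥ 20 min: 13:50–14:20.
Earliest such window starts at 13:50.

13:50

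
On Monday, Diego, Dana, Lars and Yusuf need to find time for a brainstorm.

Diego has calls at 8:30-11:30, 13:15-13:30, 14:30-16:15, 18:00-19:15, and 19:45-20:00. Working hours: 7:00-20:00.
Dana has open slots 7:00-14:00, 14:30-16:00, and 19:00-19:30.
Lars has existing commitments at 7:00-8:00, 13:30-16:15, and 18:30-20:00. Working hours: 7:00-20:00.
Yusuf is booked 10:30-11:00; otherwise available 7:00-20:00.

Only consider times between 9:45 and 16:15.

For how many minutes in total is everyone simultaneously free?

Diego free within 07:00–20:00: 07:00–08:30, 11:30–13:15, 13:30–14:30, 16:15–18:00, 19:15–19:45.
Lars free within 07:00–20:00: 08:00–13:30, 16:15–18:30.
Yusuf free within 07:00–20:00: 07:00–10:30, 11:00–20:00.
Diego ∩ Dana: 07:00–08:30, 11:30–13:15, 13:30–14:00, 19:15–19:30.
Diego ∩ Dana ∩ Lars: 08:00–08:30, 11:30–13:15.
Diego ∩ Dana ∩ Lars ∩ Yusuf: 08:00–08:30, 11:30–13:15.
Restricted to 09:45–16:15: 11:30–13:15.
Total common minutes: 105.

105 minutes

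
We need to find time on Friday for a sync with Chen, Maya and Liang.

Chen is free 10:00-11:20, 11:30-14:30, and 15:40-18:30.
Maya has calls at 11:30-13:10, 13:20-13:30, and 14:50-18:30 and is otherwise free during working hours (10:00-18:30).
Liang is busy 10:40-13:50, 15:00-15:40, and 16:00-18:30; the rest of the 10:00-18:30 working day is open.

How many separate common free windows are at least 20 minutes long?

Maya free within 10:00–18:30: 10:00–11:30, 13:10–13:20, 13:30–14:50.
Liang free within 10:00–18:30: 10:00–10:40, 13:50–15:00, 15:40–16:00.
Chen ∩ Maya: 10:00–11:20, 13:10–13:20, 13:30–14:30.
Chen ∩ Maya ∩ Liang: 10:00–10:40, 13:50–14:30.
Windows ≥ 20 min: 10:00–10:40, 13:50–14:30.
That's 2 windows.

2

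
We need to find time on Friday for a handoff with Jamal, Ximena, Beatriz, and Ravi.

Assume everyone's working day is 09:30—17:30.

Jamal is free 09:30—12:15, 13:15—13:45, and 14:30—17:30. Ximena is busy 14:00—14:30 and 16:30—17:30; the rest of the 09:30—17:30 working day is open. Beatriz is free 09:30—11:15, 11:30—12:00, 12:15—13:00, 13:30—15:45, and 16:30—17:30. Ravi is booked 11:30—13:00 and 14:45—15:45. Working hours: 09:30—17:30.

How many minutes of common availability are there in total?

135 minutes

Ximena free within 09:30–17:30: 09:30–14:00, 14:30–16:30.
Ravi free within 09:30–17:30: 09:30–11:30, 13:00–14:45, 15:45–17:30.
Jamal ∩ Ximena: 09:30–12:15, 13:15–13:45, 14:30–16:30.
Jamal ∩ Ximena ∩ Beatriz: 09:30–11:15, 11:30–12:00, 13:30–13:45, 14:30–15:45.
Jamal ∩ Ximena ∩ Beatriz ∩ Ravi: 09:30–11:15, 13:30–13:45, 14:30–14:45.
Total common minutes: 105 + 15 + 15 = 135.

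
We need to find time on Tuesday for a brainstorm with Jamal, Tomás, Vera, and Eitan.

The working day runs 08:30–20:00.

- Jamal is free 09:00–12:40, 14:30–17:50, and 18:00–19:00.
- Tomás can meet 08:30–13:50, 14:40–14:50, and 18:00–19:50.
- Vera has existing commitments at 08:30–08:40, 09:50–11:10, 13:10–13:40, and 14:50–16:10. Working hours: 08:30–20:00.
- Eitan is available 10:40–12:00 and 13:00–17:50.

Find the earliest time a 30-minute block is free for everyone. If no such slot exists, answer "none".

11:10

Vera free within 08:30–20:00: 08:40–09:50, 11:10–13:10, 13:40–14:50, 16:10–20:00.
Jamal ∩ Tomás: 09:00–12:40, 14:40–14:50, 18:00–19:00.
Jamal ∩ Tomás ∩ Vera: 09:00–09:50, 11:10–12:40, 14:40–14:50, 18:00–19:00.
Jamal ∩ Tomás ∩ Vera ∩ Eitan: 11:10–12:00, 14:40–14:50.
Windows ≥ 30 min: 11:10–12:00.
Earliest such window starts at 11:10.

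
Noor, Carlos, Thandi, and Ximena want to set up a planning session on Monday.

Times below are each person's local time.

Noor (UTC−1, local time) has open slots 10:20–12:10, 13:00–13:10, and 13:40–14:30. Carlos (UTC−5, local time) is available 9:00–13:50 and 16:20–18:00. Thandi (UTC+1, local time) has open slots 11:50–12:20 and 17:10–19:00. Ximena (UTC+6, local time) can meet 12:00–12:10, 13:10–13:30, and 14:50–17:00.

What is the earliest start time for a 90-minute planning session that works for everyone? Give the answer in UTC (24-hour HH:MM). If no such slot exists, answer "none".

Noor → UTC: 11:20–13:10, 14:00–14:10, 14:40–15:30.
Carlos → UTC: 14:00–18:50, 21:20–23:00.
Thandi → UTC: 10:50–11:20, 16:10–18:00.
Ximena → UTC: 06:00–06:10, 07:10–07:30, 08:50–11:00.
Noor ∩ Carlos: 14:00–14:10, 14:40–15:30.
Noor ∩ Carlos ∩ Thandi: (none).
Noor ∩ Carlos ∩ Thandi ∩ Ximena: (none).
Windows ≥ 90 min: (none).

none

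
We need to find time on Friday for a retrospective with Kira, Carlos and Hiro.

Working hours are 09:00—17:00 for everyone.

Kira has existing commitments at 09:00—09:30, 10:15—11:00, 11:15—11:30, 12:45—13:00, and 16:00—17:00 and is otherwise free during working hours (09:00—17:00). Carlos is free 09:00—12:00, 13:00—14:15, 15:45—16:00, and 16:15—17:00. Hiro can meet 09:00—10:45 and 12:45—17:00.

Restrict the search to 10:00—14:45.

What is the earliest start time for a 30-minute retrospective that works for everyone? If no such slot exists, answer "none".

13:00

Kira free within 09:00–17:00: 09:30–10:15, 11:00–11:15, 11:30–12:45, 13:00–16:00.
Kira ∩ Carlos: 09:30–10:15, 11:00–11:15, 11:30–12:00, 13:00–14:15, 15:45–16:00.
Kira ∩ Carlos ∩ Hiro: 09:30–10:15, 13:00–14:15, 15:45–16:00.
Restricted to 10:00–14:45: 10:00–10:15, 13:00–14:15.
Windows ≥ 30 min: 13:00–14:15.
Earliest such window starts at 13:00.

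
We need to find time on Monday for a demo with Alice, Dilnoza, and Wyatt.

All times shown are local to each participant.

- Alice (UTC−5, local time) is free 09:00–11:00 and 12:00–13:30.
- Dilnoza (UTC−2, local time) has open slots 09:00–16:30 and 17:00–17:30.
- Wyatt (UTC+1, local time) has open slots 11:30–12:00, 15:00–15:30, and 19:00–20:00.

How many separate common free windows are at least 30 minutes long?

Alice → UTC: 14:00–16:00, 17:00–18:30.
Dilnoza → UTC: 11:00–18:30, 19:00–19:30.
Wyatt → UTC: 10:30–11:00, 14:00–14:30, 18:00–19:00.
Alice ∩ Dilnoza: 14:00–16:00, 17:00–18:30.
Alice ∩ Dilnoza ∩ Wyatt: 14:00–14:30, 18:00–18:30.
Windows ≥ 30 min: 14:00–14:30, 18:00–18:30.
That's 2 windows.

2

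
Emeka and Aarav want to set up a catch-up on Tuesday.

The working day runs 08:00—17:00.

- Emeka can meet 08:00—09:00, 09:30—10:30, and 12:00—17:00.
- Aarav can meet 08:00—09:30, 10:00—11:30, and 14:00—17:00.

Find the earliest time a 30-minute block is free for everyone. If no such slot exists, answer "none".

Emeka ∩ Aarav: 08:00–09:00, 10:00–10:30, 14:00–17:00.
Windows ≥ 30 min: 08:00–09:00, 10:00–10:30, 14:00–17:00.
Earliest such window starts at 08:00.

08:00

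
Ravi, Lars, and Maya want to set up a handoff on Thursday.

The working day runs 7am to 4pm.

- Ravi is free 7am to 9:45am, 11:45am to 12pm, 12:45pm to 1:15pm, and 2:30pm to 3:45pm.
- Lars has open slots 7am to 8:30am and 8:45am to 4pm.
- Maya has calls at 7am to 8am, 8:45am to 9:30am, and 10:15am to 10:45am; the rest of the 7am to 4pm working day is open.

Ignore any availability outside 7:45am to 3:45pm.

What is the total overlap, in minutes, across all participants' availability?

165 minutes

Maya free within 07:00–16:00: 08:00–08:45, 09:30–10:15, 10:45–16:00.
Ravi ∩ Lars: 07:00–08:30, 08:45–09:45, 11:45–12:00, 12:45–13:15, 14:30–15:45.
Ravi ∩ Lars ∩ Maya: 08:00–08:30, 09:30–09:45, 11:45–12:00, 12:45–13:15, 14:30–15:45.
Restricted to 07:45–15:45: 08:00–08:30, 09:30–09:45, 11:45–12:00, 12:45–13:15, 14:30–15:45.
Total common minutes: 30 + 15 + 15 + 30 + 75 = 165.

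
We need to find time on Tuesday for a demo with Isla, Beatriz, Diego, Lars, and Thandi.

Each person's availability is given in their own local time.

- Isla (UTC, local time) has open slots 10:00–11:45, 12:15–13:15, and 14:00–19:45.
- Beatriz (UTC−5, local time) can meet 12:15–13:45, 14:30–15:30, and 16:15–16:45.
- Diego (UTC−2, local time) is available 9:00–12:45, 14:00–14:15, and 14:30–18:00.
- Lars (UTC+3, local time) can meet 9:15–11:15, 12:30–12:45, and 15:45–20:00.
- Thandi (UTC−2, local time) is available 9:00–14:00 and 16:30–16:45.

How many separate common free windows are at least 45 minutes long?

Isla → UTC: 10:00–11:45, 12:15–13:15, 14:00–19:45.
Beatriz → UTC: 17:15–18:45, 19:30–20:30, 21:15–21:45.
Diego → UTC: 11:00–14:45, 16:00–16:15, 16:30–20:00.
Lars → UTC: 06:15–08:15, 09:30–09:45, 12:45–17:00.
Thandi → UTC: 11:00–16:00, 18:30–18:45.
Isla ∩ Beatriz: 17:15–18:45, 19:30–19:45.
Isla ∩ Beatriz ∩ Diego: 17:15–18:45, 19:30–19:45.
Isla ∩ Beatriz ∩ Diego ∩ Lars: (none).
Isla ∩ Beatriz ∩ Diego ∩ Lars ∩ Thandi: (none).
Windows ≥ 45 min: (none).
That's 0 windows.

0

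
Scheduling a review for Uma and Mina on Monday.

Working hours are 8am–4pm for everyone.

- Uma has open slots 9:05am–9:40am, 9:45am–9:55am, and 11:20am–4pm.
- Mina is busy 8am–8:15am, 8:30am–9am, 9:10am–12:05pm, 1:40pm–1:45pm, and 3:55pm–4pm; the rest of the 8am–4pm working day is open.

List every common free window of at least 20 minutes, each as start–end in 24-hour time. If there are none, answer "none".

Mina free within 08:00–16:00: 08:15–08:30, 09:00–09:10, 12:05–13:40, 13:45–15:55.
Uma ∩ Mina: 09:05–09:10, 12:05–13:40, 13:45–15:55.
Windows ≥ 20 min: 12:05–13:40, 13:45–15:55.

12:05–13:40, 13:45–15:55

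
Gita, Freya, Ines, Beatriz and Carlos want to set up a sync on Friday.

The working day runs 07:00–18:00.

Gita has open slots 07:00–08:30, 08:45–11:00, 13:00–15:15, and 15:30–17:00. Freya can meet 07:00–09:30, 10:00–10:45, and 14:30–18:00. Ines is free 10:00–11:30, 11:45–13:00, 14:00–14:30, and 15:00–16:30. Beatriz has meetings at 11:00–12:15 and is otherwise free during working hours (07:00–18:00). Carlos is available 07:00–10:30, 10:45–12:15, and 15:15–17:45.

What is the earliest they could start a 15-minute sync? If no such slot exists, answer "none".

Beatriz free within 07:00–18:00: 07:00–11:00, 12:15–18:00.
Gita ∩ Freya: 07:00–08:30, 08:45–09:30, 10:00–10:45, 14:30–15:15, 15:30–17:00.
Gita ∩ Freya ∩ Ines: 10:00–10:45, 15:00–15:15, 15:30–16:30.
Gita ∩ Freya ∩ Ines ∩ Beatriz: 10:00–10:45, 15:00–15:15, 15:30–16:30.
Gita ∩ Freya ∩ Ines ∩ Beatriz ∩ Carlos: 10:00–10:30, 15:30–16:30.
Windows ≥ 15 min: 10:00–10:30, 15:30–16:30.
Earliest such window starts at 10:00.

10:00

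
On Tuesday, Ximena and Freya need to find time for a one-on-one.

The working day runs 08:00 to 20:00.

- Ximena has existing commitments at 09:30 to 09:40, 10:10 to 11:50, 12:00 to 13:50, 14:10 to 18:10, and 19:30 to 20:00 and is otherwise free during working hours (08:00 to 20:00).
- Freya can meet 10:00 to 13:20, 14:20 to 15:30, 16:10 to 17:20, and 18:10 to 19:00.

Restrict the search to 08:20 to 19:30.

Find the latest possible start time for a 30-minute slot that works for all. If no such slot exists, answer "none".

Ximena free within 08:00–20:00: 08:00–09:30, 09:40–10:10, 11:50–12:00, 13:50–14:10, 18:10–19:30.
Ximena ∩ Freya: 10:00–10:10, 11:50–12:00, 18:10–19:00.
Restricted to 08:20–19:30: 10:00–10:10, 11:50–12:00, 18:10–19:00.
Windows ≥ 30 min: 18:10–19:00.
Latest start in the last window 18:10–19:00 is 19:00 − 30 min = 18:30.

18:30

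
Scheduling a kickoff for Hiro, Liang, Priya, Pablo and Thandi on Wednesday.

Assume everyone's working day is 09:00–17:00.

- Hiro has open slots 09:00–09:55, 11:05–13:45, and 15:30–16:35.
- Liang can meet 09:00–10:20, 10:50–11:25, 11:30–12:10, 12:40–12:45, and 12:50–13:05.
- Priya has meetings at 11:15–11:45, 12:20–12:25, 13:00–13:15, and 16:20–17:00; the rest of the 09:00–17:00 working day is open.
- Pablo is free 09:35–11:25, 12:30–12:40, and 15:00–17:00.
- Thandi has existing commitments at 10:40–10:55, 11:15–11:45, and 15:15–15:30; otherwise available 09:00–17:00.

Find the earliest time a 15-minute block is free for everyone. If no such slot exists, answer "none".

09:35

Priya free within 09:00–17:00: 09:00–11:15, 11:45–12:20, 12:25–13:00, 13:15–16:20.
Thandi free within 09:00–17:00: 09:00–10:40, 10:55–11:15, 11:45–15:15, 15:30–17:00.
Hiro ∩ Liang: 09:00–09:55, 11:05–11:25, 11:30–12:10, 12:40–12:45, 12:50–13:05.
Hiro ∩ Liang ∩ Priya: 09:00–09:55, 11:05–11:15, 11:45–12:10, 12:40–12:45, 12:50–13:00.
Hiro ∩ Liang ∩ Priya ∩ Pablo: 09:35–09:55, 11:05–11:15.
Hiro ∩ Liang ∩ Priya ∩ Pablo ∩ Thandi: 09:35–09:55, 11:05–11:15.
Windows ≥ 15 min: 09:35–09:55.
Earliest such window starts at 09:35.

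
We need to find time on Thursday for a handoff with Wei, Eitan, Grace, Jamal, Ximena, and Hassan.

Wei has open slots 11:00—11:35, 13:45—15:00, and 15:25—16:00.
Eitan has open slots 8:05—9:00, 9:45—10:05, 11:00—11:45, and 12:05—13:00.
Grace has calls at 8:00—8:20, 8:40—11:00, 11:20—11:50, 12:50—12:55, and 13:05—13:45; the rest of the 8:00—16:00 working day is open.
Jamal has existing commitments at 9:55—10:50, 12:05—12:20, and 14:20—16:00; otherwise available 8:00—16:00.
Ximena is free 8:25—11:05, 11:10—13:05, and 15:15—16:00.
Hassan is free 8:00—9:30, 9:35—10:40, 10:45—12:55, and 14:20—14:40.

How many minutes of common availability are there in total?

Grace free within 08:00–16:00: 08:20–08:40, 11:00–11:20, 11:50–12:50, 12:55–13:05, 13:45–16:00.
Jamal free within 08:00–16:00: 08:00–09:55, 10:50–12:05, 12:20–14:20.
Wei ∩ Eitan: 11:00–11:35.
Wei ∩ Eitan ∩ Grace: 11:00–11:20.
Wei ∩ Eitan ∩ Grace ∩ Jamal: 11:00–11:20.
Wei ∩ Eitan ∩ Grace ∩ Jamal ∩ Ximena: 11:00–11:05, 11:10–11:20.
Wei ∩ Eitan ∩ Grace ∩ Jamal ∩ Ximena ∩ Hassan: 11:00–11:05, 11:10–11:20.
Total common minutes: 5 + 10 = 15.

15 minutes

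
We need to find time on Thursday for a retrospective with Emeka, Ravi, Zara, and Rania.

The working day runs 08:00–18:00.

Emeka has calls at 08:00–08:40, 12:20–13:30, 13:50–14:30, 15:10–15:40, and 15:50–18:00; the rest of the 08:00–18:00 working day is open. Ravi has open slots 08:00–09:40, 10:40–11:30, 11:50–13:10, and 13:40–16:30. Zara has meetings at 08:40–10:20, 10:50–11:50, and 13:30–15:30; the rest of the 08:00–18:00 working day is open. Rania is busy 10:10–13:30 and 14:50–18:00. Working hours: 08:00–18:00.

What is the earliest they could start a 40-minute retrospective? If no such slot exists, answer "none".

Emeka free within 08:00–18:00: 08:40–12:20, 13:30–13:50, 14:30–15:10, 15:40–15:50.
Zara free within 08:00–18:00: 08:00–08:40, 10:20–10:50, 11:50–13:30, 15:30–18:00.
Rania free within 08:00–18:00: 08:00–10:10, 13:30–14:50.
Emeka ∩ Ravi: 08:40–09:40, 10:40–11:30, 11:50–12:20, 13:40–13:50, 14:30–15:10, 15:40–15:50.
Emeka ∩ Ravi ∩ Zara: 10:40–10:50, 11:50–12:20, 15:40–15:50.
Emeka ∩ Ravi ∩ Zara ∩ Rania: (none).
Windows ≥ 40 min: (none).

none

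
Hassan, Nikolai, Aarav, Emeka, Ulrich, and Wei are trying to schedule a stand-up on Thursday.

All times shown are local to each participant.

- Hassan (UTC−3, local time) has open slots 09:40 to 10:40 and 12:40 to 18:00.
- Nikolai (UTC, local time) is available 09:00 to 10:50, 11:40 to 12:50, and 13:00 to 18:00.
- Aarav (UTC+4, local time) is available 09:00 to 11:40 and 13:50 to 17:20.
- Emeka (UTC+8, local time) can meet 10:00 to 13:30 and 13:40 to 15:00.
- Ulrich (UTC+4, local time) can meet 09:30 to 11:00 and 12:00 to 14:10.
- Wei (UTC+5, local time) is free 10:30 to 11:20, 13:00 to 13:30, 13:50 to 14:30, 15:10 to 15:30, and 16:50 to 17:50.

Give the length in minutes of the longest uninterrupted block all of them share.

Hassan → UTC: 12:40–13:40, 15:40–21:00.
Nikolai → UTC: 09:00–10:50, 11:40–12:50, 13:00–18:00.
Aarav → UTC: 05:00–07:40, 09:50–13:20.
Emeka → UTC: 02:00–05:30, 05:40–07:00.
Ulrich → UTC: 05:30–07:00, 08:00–10:10.
Wei → UTC: 05:30–06:20, 08:00–08:30, 08:50–09:30, 10:10–10:30, 11:50–12:50.
Hassan ∩ Nikolai: 12:40–12:50, 13:00–13:40, 15:40–18:00.
Hassan ∩ Nikolai ∩ Aarav: 12:40–12:50, 13:00–13:20.
Hassan ∩ Nikolai ∩ Aarav ∩ Emeka: (none).
Hassan ∩ Nikolai ∩ Aarav ∩ Emeka ∩ Ulrich: (none).
Hassan ∩ Nikolai ∩ Aarav ∩ Emeka ∩ Ulrich ∩ Wei: (none).
No common window.

0 minutes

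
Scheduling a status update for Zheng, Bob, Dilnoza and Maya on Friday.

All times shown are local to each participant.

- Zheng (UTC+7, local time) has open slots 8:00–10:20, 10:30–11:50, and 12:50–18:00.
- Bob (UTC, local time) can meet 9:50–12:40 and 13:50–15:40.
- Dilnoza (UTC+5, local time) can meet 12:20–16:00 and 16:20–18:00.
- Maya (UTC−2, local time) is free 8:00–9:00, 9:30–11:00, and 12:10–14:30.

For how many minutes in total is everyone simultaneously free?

Zheng → UTC: 01:00–03:20, 03:30–04:50, 05:50–11:00.
Bob → UTC: 09:50–12:40, 13:50–15:40.
Dilnoza → UTC: 07:20–11:00, 11:20–13:00.
Maya → UTC: 10:00–11:00, 11:30–13:00, 14:10–16:30.
Zheng ∩ Bob: 09:50–11:00.
Zheng ∩ Bob ∩ Dilnoza: 09:50–11:00.
Zheng ∩ Bob ∩ Dilnoza ∩ Maya: 10:00–11:00.
Total common minutes: 60.

60 minutes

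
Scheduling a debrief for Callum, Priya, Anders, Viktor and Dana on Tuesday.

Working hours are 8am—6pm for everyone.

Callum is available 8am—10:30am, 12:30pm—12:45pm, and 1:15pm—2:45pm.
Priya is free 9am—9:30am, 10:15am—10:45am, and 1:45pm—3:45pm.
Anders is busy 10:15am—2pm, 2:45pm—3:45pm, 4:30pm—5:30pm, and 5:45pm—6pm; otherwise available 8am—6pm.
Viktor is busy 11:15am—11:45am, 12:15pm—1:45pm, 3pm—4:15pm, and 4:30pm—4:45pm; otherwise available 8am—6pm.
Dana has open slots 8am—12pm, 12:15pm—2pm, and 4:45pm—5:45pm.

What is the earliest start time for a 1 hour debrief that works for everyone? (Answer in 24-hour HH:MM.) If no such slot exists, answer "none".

none

Anders free within 08:00–18:00: 08:00–10:15, 14:00–14:45, 15:45–16:30, 17:30–17:45.
Viktor free within 08:00–18:00: 08:00–11:15, 11:45–12:15, 13:45–15:00, 16:15–16:30, 16:45–18:00.
Callum ∩ Priya: 09:00–09:30, 10:15–10:30, 13:45–14:45.
Callum ∩ Priya ∩ Anders: 09:00–09:30, 14:00–14:45.
Callum ∩ Priya ∩ Anders ∩ Viktor: 09:00–09:30, 14:00–14:45.
Callum ∩ Priya ∩ Anders ∩ Viktor ∩ Dana: 09:00–09:30.
Windows ≥ 60 min: (none).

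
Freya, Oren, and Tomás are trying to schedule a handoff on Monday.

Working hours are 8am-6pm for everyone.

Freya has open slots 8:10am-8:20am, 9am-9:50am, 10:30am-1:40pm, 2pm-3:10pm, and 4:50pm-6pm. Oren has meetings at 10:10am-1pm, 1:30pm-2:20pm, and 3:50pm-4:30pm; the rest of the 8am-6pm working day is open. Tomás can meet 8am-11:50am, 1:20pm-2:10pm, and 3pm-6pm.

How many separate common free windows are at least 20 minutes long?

2

Oren free within 08:00–18:00: 08:00–10:10, 13:00–13:30, 14:20–15:50, 16:30–18:00.
Freya ∩ Oren: 08:10–08:20, 09:00–09:50, 13:00–13:30, 14:20–15:10, 16:50–18:00.
Freya ∩ Oren ∩ Tomás: 08:10–08:20, 09:00–09:50, 13:20–13:30, 15:00–15:10, 16:50–18:00.
Windows ≥ 20 min: 09:00–09:50, 16:50–18:00.
That's 2 windows.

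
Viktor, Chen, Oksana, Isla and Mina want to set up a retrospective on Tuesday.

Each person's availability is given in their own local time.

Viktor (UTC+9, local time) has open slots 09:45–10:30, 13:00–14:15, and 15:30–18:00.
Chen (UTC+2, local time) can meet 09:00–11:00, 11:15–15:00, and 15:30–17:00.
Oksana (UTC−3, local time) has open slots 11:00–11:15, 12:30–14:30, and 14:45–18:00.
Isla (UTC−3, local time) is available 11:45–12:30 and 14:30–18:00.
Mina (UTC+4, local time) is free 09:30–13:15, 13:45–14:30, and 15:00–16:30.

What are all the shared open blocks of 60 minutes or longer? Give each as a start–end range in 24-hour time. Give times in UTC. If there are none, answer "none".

Viktor → UTC: 00:45–01:30, 04:00–05:15, 06:30–09:00.
Chen → UTC: 07:00–09:00, 09:15–13:00, 13:30–15:00.
Oksana → UTC: 14:00–14:15, 15:30–17:30, 17:45–21:00.
Isla → UTC: 14:45–15:30, 17:30–21:00.
Mina → UTC: 05:30–09:15, 09:45–10:30, 11:00–12:30.
Viktor ∩ Chen: 07:00–09:00.
Viktor ∩ Chen ∩ Oksana: (none).
Viktor ∩ Chen ∩ Oksana ∩ Isla: (none).
Viktor ∩ Chen ∩ Oksana ∩ Isla ∩ Mina: (none).
Windows ≥ 60 min: (none).

none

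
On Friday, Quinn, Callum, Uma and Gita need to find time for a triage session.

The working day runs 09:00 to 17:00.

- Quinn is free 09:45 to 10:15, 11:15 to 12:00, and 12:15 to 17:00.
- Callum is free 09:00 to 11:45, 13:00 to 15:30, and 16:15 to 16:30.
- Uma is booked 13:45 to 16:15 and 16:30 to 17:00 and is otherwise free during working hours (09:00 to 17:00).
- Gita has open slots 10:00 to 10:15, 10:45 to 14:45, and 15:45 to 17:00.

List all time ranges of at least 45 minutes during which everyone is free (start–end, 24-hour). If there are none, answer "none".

Uma free within 09:00–17:00: 09:00–13:45, 16:15–16:30.
Quinn ∩ Callum: 09:45–10:15, 11:15–11:45, 13:00–15:30, 16:15–16:30.
Quinn ∩ Callum ∩ Uma: 09:45–10:15, 11:15–11:45, 13:00–13:45, 16:15–16:30.
Quinn ∩ Callum ∩ Uma ∩ Gita: 10:00–10:15, 11:15–11:45, 13:00–13:45, 16:15–16:30.
Windows ≥ 45 min: 13:00–13:45.

13:00–13:45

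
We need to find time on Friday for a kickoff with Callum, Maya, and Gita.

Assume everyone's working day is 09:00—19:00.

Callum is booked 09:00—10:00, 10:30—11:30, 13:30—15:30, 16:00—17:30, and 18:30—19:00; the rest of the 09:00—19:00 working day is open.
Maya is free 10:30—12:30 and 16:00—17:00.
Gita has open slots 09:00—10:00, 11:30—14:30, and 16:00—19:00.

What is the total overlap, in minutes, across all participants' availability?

60 minutes

Callum free within 09:00–19:00: 10:00–10:30, 11:30–13:30, 15:30–16:00, 17:30–18:30.
Callum ∩ Maya: 11:30–12:30.
Callum ∩ Maya ∩ Gita: 11:30–12:30.
Total common minutes: 60.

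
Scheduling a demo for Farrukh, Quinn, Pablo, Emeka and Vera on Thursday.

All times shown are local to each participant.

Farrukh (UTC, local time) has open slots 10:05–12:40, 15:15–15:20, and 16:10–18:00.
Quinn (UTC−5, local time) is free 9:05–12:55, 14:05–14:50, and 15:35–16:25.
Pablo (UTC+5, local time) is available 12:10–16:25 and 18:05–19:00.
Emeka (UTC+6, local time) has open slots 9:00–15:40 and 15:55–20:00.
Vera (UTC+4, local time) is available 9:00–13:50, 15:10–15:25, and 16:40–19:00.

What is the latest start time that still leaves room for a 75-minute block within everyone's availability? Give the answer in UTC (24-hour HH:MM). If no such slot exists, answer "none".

Farrukh → UTC: 10:05–12:40, 15:15–15:20, 16:10–18:00.
Quinn → UTC: 14:05–17:55, 19:05–19:50, 20:35–21:25.
Pablo → UTC: 07:10–11:25, 13:05–14:00.
Emeka → UTC: 03:00–09:40, 09:55–14:00.
Vera → UTC: 05:00–09:50, 11:10–11:25, 12:40–15:00.
Farrukh ∩ Quinn: 15:15–15:20, 16:10–17:55.
Farrukh ∩ Quinn ∩ Pablo: (none).
Farrukh ∩ Quinn ∩ Pablo ∩ Emeka: (none).
Farrukh ∩ Quinn ∩ Pablo ∩ Emeka ∩ Vera: (none).
Windows ≥ 75 min: (none).

none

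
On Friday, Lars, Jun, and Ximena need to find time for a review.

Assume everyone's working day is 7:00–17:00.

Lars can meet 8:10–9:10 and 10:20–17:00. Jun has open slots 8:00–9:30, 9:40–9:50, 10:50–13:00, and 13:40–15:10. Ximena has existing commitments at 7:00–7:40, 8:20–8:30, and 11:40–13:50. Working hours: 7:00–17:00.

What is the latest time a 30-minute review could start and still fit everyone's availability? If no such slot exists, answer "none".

14:40

Ximena free within 07:00–17:00: 07:40–08:20, 08:30–11:40, 13:50–17:00.
Lars ∩ Jun: 08:10–09:10, 10:50–13:00, 13:40–15:10.
Lars ∩ Jun ∩ Ximena: 08:10–08:20, 08:30–09:10, 10:50–11:40, 13:50–15:10.
Windows ≥ 30 min: 08:30–09:10, 10:50–11:40, 13:50–15:10.
Latest start in the last window 13:50–15:10 is 15:10 − 30 min = 14:40.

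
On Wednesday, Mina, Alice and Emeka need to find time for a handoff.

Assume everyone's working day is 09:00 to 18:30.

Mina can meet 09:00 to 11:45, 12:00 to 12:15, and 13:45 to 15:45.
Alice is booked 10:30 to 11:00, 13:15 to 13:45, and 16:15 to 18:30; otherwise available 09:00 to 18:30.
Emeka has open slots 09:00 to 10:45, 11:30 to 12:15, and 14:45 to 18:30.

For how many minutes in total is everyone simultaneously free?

Alice free within 09:00–18:30: 09:00–10:30, 11:00–13:15, 13:45–16:15.
Mina ∩ Alice: 09:00–10:30, 11:00–11:45, 12:00–12:15, 13:45–15:45.
Mina ∩ Alice ∩ Emeka: 09:00–10:30, 11:30–11:45, 12:00–12:15, 14:45–15:45.
Total common minutes: 90 + 15 + 15 + 60 = 180.

180 minutes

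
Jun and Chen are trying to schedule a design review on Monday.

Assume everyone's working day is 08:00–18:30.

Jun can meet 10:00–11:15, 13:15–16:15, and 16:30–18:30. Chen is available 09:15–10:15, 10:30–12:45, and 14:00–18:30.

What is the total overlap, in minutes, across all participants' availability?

Jun ∩ Chen: 10:00–10:15, 10:30–11:15, 14:00–16:15, 16:30–18:30.
Total common minutes: 15 + 45 + 135 + 120 = 315.

315 minutes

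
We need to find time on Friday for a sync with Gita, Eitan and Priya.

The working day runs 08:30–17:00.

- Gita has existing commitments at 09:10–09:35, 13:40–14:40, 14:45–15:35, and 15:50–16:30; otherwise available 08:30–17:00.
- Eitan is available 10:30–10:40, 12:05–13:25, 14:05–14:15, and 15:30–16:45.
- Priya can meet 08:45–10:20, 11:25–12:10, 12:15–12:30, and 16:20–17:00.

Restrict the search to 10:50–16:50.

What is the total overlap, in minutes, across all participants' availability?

Gita free within 08:30–17:00: 08:30–09:10, 09:35–13:40, 14:40–14:45, 15:35–15:50, 16:30–17:00.
Gita ∩ Eitan: 10:30–10:40, 12:05–13:25, 15:35–15:50, 16:30–16:45.
Gita ∩ Eitan ∩ Priya: 12:05–12:10, 12:15–12:30, 16:30–16:45.
Restricted to 10:50–16:50: 12:05–12:10, 12:15–12:30, 16:30–16:45.
Total common minutes: 5 + 15 + 15 = 35.

35 minutes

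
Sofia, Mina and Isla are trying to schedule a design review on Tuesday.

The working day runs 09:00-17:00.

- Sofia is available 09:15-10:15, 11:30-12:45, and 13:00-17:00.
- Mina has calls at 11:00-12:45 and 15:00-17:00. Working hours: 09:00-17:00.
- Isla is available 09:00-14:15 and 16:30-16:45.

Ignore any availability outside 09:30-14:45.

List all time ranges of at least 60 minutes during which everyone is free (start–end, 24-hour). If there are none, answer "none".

13:00–14:15

Mina free within 09:00–17:00: 09:00–11:00, 12:45–15:00.
Sofia ∩ Mina: 09:15–10:15, 13:00–15:00.
Sofia ∩ Mina ∩ Isla: 09:15–10:15, 13:00–14:15.
Restricted to 09:30–14:45: 09:30–10:15, 13:00–14:15.
Windows ≥ 60 min: 13:00–14:15.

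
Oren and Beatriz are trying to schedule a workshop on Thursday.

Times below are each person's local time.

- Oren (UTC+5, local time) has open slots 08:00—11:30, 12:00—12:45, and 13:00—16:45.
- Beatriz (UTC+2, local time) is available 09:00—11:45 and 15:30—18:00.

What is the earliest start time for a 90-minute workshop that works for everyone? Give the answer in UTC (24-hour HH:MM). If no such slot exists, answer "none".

Oren → UTC: 03:00–06:30, 07:00–07:45, 08:00–11:45.
Beatriz → UTC: 07:00–09:45, 13:30–16:00.
Oren ∩ Beatriz: 07:00–07:45, 08:00–09:45.
Windows ≥ 90 min: 08:00–09:45.
Earliest such window starts at 08:00.

08:00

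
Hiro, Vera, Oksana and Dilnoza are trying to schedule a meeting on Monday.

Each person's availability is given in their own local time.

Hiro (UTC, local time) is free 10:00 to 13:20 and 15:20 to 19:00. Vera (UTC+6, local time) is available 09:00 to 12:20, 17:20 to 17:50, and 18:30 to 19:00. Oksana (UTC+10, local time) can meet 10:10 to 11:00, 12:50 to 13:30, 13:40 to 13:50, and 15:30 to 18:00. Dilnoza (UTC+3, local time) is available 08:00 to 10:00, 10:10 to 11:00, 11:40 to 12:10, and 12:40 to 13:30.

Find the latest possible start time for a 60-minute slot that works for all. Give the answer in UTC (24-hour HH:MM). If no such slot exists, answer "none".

Hiro → UTC: 10:00–13:20, 15:20–19:00.
Vera → UTC: 03:00–06:20, 11:20–11:50, 12:30–13:00.
Oksana → UTC: 00:10–01:00, 02:50–03:30, 03:40–03:50, 05:30–08:00.
Dilnoza → UTC: 05:00–07:00, 07:10–08:00, 08:40–09:10, 09:40–10:30.
Hiro ∩ Vera: 11:20–11:50, 12:30–13:00.
Hiro ∩ Vera ∩ Oksana: (none).
Hiro ∩ Vera ∩ Oksana ∩ Dilnoza: (none).
Windows ≥ 60 min: (none).

none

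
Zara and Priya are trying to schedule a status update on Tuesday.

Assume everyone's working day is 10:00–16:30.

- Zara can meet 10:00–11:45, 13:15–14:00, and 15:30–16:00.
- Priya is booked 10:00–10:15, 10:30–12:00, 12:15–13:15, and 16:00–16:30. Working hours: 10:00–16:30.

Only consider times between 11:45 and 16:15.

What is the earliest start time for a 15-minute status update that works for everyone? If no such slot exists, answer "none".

13:15

Priya free within 10:00–16:30: 10:15–10:30, 12:00–12:15, 13:15–16:00.
Zara ∩ Priya: 10:15–10:30, 13:15–14:00, 15:30–16:00.
Restricted to 11:45–16:15: 13:15–14:00, 15:30–16:00.
Windows ≥ 15 min: 13:15–14:00, 15:30–16:00.
Earliest such window starts at 13:15.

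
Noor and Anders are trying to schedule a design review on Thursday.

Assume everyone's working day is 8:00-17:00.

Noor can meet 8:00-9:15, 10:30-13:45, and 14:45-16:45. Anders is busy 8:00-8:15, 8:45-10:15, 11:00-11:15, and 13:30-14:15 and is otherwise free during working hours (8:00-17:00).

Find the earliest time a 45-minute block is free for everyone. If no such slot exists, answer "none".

Anders free within 08:00–17:00: 08:15–08:45, 10:15–11:00, 11:15–13:30, 14:15–17:00.
Noor ∩ Anders: 08:15–08:45, 10:30–11:00, 11:15–13:30, 14:45–16:45.
Windows ≥ 45 min: 11:15–13:30, 14:45–16:45.
Earliest such window starts at 11:15.

11:15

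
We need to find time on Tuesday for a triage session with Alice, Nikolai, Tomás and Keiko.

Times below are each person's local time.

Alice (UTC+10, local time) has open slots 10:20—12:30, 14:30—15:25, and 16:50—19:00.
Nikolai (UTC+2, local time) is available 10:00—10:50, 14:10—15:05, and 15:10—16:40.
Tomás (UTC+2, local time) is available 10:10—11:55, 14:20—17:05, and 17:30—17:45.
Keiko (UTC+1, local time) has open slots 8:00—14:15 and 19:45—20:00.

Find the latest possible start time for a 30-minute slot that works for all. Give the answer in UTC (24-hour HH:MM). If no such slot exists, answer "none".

Alice → UTC: 00:20–02:30, 04:30–05:25, 06:50–09:00.
Nikolai → UTC: 08:00–08:50, 12:10–13:05, 13:10–14:40.
Tomás → UTC: 08:10–09:55, 12:20–15:05, 15:30–15:45.
Keiko → UTC: 07:00–13:15, 18:45–19:00.
Alice ∩ Nikolai: 08:00–08:50.
Alice ∩ Nikolai ∩ Tomás: 08:10–08:50.
Alice ∩ Nikolai ∩ Tomás ∩ Keiko: 08:10–08:50.
Windows ≥ 30 min: 08:10–08:50.
Latest start in the last window 08:10–08:50 is 08:50 − 30 min = 08:20.

08:20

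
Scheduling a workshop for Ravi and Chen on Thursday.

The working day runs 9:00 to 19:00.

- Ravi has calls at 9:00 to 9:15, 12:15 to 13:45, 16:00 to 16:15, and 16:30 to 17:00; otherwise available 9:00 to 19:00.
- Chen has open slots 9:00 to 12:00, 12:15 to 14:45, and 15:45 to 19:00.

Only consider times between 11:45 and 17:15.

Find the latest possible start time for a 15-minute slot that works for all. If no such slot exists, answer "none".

Ravi free within 09:00–19:00: 09:15–12:15, 13:45–16:00, 16:15–16:30, 17:00–19:00.
Ravi ∩ Chen: 09:15–12:00, 13:45–14:45, 15:45–16:00, 16:15–16:30, 17:00–19:00.
Restricted to 11:45–17:15: 11:45–12:00, 13:45–14:45, 15:45–16:00, 16:15–16:30, 17:00–17:15.
Windows ≥ 15 min: 11:45–12:00, 13:45–14:45, 15:45–16:00, 16:15–16:30, 17:00–17:15.
Latest start in the last window 17:00–17:15 is 17:15 − 15 min = 17:00.

17:00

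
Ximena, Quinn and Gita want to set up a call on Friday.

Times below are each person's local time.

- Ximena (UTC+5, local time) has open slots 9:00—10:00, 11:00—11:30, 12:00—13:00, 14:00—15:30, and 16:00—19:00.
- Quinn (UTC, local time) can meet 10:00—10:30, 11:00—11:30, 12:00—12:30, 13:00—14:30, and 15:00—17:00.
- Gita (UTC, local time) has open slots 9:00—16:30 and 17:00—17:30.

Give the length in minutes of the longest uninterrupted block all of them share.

Ximena → UTC: 04:00–05:00, 06:00–06:30, 07:00–08:00, 09:00–10:30, 11:00–14:00.
Quinn → UTC: 10:00–10:30, 11:00–11:30, 12:00–12:30, 13:00–14:30, 15:00–17:00.
Gita → UTC: 09:00–16:30, 17:00–17:30.
Ximena ∩ Quinn: 10:00–10:30, 11:00–11:30, 12:00–12:30, 13:00–14:00.
Ximena ∩ Quinn ∩ Gita: 10:00–10:30, 11:00–11:30, 12:00–12:30, 13:00–14:00.
Common window lengths: 30, 30, 30, 60 min; longest is 60.

60 minutes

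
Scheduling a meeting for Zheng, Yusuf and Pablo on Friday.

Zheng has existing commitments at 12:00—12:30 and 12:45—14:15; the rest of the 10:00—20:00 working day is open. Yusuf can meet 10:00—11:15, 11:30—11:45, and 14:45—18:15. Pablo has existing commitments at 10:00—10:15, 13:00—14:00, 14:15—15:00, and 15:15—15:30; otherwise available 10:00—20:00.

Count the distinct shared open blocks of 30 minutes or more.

Zheng free within 10:00–20:00: 10:00–12:00, 12:30–12:45, 14:15–20:00.
Pablo free within 10:00–20:00: 10:15–13:00, 14:00–14:15, 15:00–15:15, 15:30–20:00.
Zheng ∩ Yusuf: 10:00–11:15, 11:30–11:45, 14:45–18:15.
Zheng ∩ Yusuf ∩ Pablo: 10:15–11:15, 11:30–11:45, 15:00–15:15, 15:30–18:15.
Windows ≥ 30 min: 10:15–11:15, 15:30–18:15.
That's 2 windows.

2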